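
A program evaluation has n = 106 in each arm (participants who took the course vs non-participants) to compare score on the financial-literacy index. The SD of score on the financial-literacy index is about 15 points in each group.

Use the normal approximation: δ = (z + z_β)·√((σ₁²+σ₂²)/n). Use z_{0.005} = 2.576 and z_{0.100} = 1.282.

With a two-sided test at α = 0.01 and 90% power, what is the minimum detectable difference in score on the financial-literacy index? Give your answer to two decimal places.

δ = (z_{α/2} + z_β) · √((σ₁²+σ₂²)/n)
  = (2.576 + 1.282) · √(450/106)
  = 3.858 · √4.2453
  = 3.858 · 2.0604
  = 7.9491

Minimum detectable difference ≈ 7.95 points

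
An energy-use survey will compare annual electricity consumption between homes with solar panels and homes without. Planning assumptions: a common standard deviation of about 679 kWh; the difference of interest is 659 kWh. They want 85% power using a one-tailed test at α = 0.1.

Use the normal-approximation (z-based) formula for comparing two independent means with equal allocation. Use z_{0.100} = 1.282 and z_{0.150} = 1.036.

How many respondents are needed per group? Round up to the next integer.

n = (z_α + z_β)² · (σ₁² + σ₂²) / δ²
  = (1.282 + 1.036)² · (2·679² = 922082) / 659²
  = 5.3731 · 922082 / 434281
  = 11.41
Round up → n = 12 per group.

n = 12 per group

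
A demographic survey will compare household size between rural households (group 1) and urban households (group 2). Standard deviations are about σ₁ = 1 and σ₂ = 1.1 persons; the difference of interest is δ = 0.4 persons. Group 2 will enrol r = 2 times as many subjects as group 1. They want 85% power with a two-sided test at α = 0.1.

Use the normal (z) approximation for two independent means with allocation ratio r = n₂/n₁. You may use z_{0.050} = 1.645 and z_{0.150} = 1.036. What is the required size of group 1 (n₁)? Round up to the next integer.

n₁ = 73

n₁ = (z_{α/2} + z_β)² · (σ₁² + σ₂²/r) / δ²
   = (1.645 + 1.036)² · (1² + 1.1²/2) / 0.4²
   = 7.1878 · (1 + 0.605) / 0.16
   = 7.1878 · 1.605 / 0.16
   = 72.10
Round up → n₁ = 73; n₂ = r·n₁ = 2 × 73 = 146.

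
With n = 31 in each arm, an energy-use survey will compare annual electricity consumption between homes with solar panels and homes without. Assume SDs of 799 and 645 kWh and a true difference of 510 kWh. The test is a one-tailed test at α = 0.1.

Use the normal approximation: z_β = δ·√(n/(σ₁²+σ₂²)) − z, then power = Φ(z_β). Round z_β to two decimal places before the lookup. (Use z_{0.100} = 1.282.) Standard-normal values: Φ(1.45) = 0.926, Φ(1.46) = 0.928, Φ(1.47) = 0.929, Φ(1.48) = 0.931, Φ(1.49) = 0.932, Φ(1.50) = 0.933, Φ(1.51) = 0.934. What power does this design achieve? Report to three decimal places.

Power ≈ 0.931

z_β = δ·√(n/(σ₁²+σ₂²)) − z_α
    = 510 · √(31/1054426) − 1.282
    = 510 · 0.00542 − 1.282
    = 2.7653 − 1.282 = 1.4833 → 1.48
Power = Φ(1.48) = 0.931.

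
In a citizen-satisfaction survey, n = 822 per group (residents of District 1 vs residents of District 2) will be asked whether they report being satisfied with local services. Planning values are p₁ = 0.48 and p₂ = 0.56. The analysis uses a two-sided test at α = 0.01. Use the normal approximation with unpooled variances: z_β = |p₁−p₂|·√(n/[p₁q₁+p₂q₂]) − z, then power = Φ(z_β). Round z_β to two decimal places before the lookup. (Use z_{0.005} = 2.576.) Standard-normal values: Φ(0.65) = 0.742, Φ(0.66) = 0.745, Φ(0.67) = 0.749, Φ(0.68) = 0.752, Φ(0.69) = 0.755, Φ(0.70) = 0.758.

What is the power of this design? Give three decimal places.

z_β = |p₁−p₂|·√(n/[p₁q₁+p₂q₂]) − z_{α/2}
    = 0.08 · √(822/0.4960) − 2.576
    = 0.08 · 40.7094 − 2.576
    = 3.2568 − 2.576 = 0.6808 → 0.68
Power = Φ(0.68) = 0.752.

Power ≈ 0.752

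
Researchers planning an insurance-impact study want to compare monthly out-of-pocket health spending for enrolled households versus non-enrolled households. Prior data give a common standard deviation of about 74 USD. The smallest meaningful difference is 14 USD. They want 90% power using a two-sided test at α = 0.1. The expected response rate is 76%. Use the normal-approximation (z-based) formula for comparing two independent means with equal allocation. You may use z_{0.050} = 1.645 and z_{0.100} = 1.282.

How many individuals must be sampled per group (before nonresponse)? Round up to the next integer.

n = (z_{α/2} + z_β)² · (σ₁² + σ₂²) / δ²
  = (1.645 + 1.282)² · (2·74² = 10952) / 14²
  = 8.5673 · 10952 / 196
  = 478.72
Adjust for 76% response: 478.72 / 0.76 = 629.90.
Round up → n = 630 per group.

n = 630 per group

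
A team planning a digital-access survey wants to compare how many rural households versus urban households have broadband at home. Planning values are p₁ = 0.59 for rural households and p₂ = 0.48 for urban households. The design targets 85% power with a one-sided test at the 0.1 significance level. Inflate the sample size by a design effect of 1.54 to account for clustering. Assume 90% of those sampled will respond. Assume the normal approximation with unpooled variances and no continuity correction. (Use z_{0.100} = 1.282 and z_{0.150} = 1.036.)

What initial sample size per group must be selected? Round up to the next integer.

n = 374 per group

n = (z_α + z_β)² · [p₁(1−p₁) + p₂(1−p₂)] / (p₁ − p₂)²
  = (1.282 + 1.036)² · (0.59·0.41 + 0.48·0.52) / (0.11)²
  = (2.318)² · (0.2419 + 0.2496) / 0.0121
  = 5.3731 · 0.4915 / 0.0121
  = 218.26
Design effect: 1.54 × 218.26 = 336.11.
Adjust for 90% response: 336.11 / 0.90 = 373.46.
Round up → n = 374 per group.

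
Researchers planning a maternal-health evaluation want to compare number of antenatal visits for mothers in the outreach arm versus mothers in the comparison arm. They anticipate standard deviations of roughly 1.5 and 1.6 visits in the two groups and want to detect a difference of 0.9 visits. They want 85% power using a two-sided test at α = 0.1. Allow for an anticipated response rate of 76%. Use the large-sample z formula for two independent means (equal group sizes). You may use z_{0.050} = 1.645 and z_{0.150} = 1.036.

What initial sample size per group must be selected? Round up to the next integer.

n = 57 per group

n = (z_{α/2} + z_β)² · (σ₁² + σ₂²) / δ²
  = (1.645 + 1.036)² · (1.5² + 1.6² = 4.81) / 0.9²
  = 7.1878 · 4.81 / 0.81
  = 42.68
Adjust for 76% response: 42.68 / 0.76 = 56.16.
Round up → n = 57 per group.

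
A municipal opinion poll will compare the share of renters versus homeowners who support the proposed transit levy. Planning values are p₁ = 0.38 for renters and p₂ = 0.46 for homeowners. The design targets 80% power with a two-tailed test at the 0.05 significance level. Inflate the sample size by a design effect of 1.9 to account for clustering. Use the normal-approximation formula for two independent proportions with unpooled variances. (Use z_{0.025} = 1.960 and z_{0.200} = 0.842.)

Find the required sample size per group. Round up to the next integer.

n = 1129 per group

n = (z_{α/2} + z_β)² · [p₁(1−p₁) + p₂(1−p₂)] / (p₁ − p₂)²
  = (1.960 + 0.842)² · (0.38·0.62 + 0.46·0.54) / (-0.08)²
  = (2.802)² · (0.2356 + 0.2484) / 0.0064
  = 7.8512 · 0.4840 / 0.0064
  = 593.75
Design effect: 1.9 × 593.75 = 1128.12.
Round up → n = 1129 per group.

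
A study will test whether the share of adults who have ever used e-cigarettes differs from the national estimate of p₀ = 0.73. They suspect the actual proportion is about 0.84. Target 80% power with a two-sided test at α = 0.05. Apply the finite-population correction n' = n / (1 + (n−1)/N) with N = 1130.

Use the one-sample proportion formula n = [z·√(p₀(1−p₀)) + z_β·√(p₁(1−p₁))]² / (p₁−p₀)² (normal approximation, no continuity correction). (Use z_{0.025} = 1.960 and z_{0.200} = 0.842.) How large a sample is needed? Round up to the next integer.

n = 105

n = [z_{α/2}·√(p₀q₀) + z_β·√(p₁q₁)]² / (p₁ − p₀)²
  = [1.960·√(0.73·0.27) + 0.842·√(0.84·0.16)]² / (0.11)²
  = [1.960·0.4440 + 0.842·0.3666]² / 0.0121
  = [1.1788]² / 0.0121
  = 114.85
Finite-population correction (N = 1130): 114.85 / (1 + (114.85 − 1)/1130) = 104.34.
Round up → n = 105.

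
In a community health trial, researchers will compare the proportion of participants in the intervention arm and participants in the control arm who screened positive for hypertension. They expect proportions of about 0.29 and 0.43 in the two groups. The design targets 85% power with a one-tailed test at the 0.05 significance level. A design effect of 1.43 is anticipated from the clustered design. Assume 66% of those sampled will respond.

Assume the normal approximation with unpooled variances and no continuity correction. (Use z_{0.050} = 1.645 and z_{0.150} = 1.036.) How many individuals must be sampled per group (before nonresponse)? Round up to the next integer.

n = (z_α + z_β)² · [p₁(1−p₁) + p₂(1−p₂)] / (p₁ − p₂)²
  = (1.645 + 1.036)² · (0.29·0.71 + 0.43·0.57) / (-0.14)²
  = (2.681)² · (0.2059 + 0.2451) / 0.0196
  = 7.1878 · 0.4510 / 0.0196
  = 165.39
Design effect: 1.43 × 165.39 = 236.51.
Adjust for 66% response: 236.51 / 0.66 = 358.35.
Round up → n = 359 per group.

n = 359 per group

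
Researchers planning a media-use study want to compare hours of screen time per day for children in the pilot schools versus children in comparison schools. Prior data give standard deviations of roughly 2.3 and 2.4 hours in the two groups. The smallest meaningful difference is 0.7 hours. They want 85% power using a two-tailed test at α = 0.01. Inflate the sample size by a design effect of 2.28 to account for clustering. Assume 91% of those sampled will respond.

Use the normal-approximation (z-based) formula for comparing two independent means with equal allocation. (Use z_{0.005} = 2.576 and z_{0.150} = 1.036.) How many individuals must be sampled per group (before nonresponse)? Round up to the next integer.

n = 738 per group

n = (z_{α/2} + z_β)² · (σ₁² + σ₂²) / δ²
  = (2.576 + 1.036)² · (2.3² + 2.4² = 11.05) / 0.7²
  = 13.0465 · 11.05 / 0.49
  = 294.21
Design effect: 2.28 × 294.21 = 670.81.
Adjust for 91% response: 670.81 / 0.91 = 737.15.
Round up → n = 738 per group.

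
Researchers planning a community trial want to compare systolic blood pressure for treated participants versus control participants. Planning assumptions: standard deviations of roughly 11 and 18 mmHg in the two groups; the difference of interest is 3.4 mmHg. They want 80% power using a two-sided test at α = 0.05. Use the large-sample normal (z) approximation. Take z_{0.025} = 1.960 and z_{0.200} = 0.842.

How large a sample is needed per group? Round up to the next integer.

n = (z_{α/2} + z_β)² · (σ₁² + σ₂²) / δ²
  = (1.960 + 0.842)² · (11² + 18² = 445) / 3.4²
  = 7.8512 · 445 / 11.56
  = 302.23
Round up → n = 303 per group.

n = 303 per group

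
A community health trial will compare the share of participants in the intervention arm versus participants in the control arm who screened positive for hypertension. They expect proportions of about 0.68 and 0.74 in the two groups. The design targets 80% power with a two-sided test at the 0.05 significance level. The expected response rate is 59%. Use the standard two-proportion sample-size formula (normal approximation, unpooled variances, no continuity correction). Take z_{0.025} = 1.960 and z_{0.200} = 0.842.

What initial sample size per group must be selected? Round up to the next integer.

n = 1516 per group

n = (z_{α/2} + z_β)² · [p₁(1−p₁) + p₂(1−p₂)] / (p₁ − p₂)²
  = (1.960 + 0.842)² · (0.68·0.32 + 0.74·0.26) / (-0.06)²
  = (2.802)² · (0.2176 + 0.1924) / 0.0036
  = 7.8512 · 0.4100 / 0.0036
  = 894.16
Adjust for 59% response: 894.16 / 0.59 = 1515.53.
Round up → n = 1516 per group.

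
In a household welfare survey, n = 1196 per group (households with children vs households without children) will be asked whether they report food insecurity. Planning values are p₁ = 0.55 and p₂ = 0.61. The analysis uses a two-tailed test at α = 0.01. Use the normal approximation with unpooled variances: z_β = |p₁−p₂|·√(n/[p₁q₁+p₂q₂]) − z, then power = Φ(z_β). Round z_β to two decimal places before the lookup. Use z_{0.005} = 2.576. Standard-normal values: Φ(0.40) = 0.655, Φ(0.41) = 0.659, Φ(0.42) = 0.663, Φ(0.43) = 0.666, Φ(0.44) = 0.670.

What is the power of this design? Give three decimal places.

z_β = |p₁−p₂|·√(n/[p₁q₁+p₂q₂]) − z_{α/2}
    = 0.06 · √(1196/0.4854) − 2.576
    = 0.06 · 49.6382 − 2.576
    = 2.9783 − 2.576 = 0.4023 → 0.40
Power = Φ(0.40) = 0.655.

Power ≈ 0.655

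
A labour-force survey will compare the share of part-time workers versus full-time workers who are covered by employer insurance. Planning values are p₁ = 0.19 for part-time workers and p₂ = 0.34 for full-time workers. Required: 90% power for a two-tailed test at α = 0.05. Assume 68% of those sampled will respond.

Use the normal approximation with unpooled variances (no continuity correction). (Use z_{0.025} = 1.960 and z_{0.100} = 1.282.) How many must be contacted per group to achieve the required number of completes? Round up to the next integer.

n = (z_{α/2} + z_β)² · [p₁(1−p₁) + p₂(1−p₂)] / (p₁ − p₂)²
  = (1.960 + 1.282)² · (0.19·0.81 + 0.34·0.66) / (-0.15)²
  = (3.242)² · (0.1539 + 0.2244) / 0.0225
  = 10.5106 · 0.3783 / 0.0225
  = 176.72
Adjust for 68% response: 176.72 / 0.68 = 259.88.
Round up → n = 260 per group.

n = 260 per group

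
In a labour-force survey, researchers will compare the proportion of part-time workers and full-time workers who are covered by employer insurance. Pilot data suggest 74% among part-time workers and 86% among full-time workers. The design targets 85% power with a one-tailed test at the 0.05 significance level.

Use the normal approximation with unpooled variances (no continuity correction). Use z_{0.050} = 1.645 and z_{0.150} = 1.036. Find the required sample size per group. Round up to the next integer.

n = 157 per group

n = (z_α + z_β)² · [p₁(1−p₁) + p₂(1−p₂)] / (p₁ − p₂)²
  = (1.645 + 1.036)² · (0.74·0.26 + 0.86·0.14) / (-0.12)²
  = (2.681)² · (0.1924 + 0.1204) / 0.0144
  = 7.1878 · 0.3128 / 0.0144
  = 156.13
Round up → n = 157 per group.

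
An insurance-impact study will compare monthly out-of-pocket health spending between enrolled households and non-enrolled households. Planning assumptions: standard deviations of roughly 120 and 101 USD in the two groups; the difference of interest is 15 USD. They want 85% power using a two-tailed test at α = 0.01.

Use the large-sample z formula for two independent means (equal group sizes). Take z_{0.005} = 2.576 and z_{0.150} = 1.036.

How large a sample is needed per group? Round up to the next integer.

n = 1427 per group

n = (z_{α/2} + z_β)² · (σ₁² + σ₂²) / δ²
  = (2.576 + 1.036)² · (120² + 101² = 24601) / 15²
  = 13.0465 · 24601 / 225
  = 1426.48
Round up → n = 1427 per group.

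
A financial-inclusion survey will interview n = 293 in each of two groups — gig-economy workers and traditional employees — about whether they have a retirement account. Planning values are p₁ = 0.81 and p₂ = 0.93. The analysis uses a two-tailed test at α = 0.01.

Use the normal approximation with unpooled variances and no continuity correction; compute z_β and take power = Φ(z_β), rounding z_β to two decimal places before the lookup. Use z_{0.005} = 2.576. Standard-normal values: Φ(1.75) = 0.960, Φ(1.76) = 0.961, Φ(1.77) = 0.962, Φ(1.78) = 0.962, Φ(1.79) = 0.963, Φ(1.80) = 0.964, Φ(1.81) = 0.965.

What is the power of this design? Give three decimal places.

Power ≈ 0.965

z_β = |p₁−p₂|·√(n/[p₁q₁+p₂q₂]) − z_{α/2}
    = 0.12 · √(293/0.2190) − 2.576
    = 0.12 · 36.5773 − 2.576
    = 4.3893 − 2.576 = 1.8133 → 1.81
Power = Φ(1.81) = 0.965.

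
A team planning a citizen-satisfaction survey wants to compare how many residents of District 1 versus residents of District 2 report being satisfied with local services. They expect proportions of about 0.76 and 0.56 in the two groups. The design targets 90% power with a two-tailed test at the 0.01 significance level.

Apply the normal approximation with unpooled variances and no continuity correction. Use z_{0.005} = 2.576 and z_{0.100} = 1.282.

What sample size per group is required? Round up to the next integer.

n = 160 per group

n = (z_{α/2} + z_β)² · [p₁(1−p₁) + p₂(1−p₂)] / (p₁ − p₂)²
  = (2.576 + 1.282)² · (0.76·0.24 + 0.56·0.44) / (0.20)²
  = (3.858)² · (0.1824 + 0.2464) / 0.0400
  = 14.8842 · 0.4288 / 0.0400
  = 159.56
Round up → n = 160 per group.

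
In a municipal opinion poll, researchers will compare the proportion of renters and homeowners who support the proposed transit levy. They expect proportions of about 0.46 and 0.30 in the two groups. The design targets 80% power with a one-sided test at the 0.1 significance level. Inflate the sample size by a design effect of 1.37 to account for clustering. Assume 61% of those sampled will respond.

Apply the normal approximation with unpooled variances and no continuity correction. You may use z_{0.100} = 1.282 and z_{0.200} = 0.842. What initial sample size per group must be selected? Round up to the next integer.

n = 182 per group

n = (z_α + z_β)² · [p₁(1−p₁) + p₂(1−p₂)] / (p₁ − p₂)²
  = (1.282 + 0.842)² · (0.46·0.54 + 0.30·0.70) / (0.16)²
  = (2.124)² · (0.2484 + 0.2100) / 0.0256
  = 4.5114 · 0.4584 / 0.0256
  = 80.78
Design effect: 1.37 × 80.78 = 110.67.
Adjust for 61% response: 110.67 / 0.61 = 181.43.
Round up → n = 182 per group.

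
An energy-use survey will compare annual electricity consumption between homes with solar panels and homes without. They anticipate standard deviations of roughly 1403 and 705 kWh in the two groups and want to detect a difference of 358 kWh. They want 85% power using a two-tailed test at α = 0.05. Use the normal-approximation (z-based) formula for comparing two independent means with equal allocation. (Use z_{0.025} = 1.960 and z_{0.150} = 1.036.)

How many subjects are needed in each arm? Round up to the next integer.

n = (z_{α/2} + z_β)² · (σ₁² + σ₂²) / δ²
  = (1.960 + 1.036)² · (1403² + 705² = 2465434) / 358²
  = 8.9760 · 2465434 / 128164
  = 172.67
Round up → n = 173 per group.

n = 173 per group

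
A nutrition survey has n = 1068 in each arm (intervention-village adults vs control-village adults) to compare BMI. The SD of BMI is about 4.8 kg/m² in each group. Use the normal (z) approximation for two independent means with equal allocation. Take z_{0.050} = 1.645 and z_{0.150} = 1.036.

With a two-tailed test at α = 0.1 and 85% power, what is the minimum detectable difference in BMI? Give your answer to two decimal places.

Minimum detectable difference ≈ 0.56 kg/m²

δ = (z_{α/2} + z_β) · √((σ₁²+σ₂²)/n)
  = (1.645 + 1.036) · √(46.08/1068)
  = 2.681 · √0.04315
  = 2.681 · 0.2077
  = 0.5569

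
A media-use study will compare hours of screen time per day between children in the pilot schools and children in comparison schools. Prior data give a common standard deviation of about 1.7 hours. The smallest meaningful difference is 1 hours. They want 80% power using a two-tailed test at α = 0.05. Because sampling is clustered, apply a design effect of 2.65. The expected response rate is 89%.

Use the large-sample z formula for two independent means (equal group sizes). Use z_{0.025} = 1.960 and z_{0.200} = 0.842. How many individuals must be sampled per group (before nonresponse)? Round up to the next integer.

n = (z_{α/2} + z_β)² · (σ₁² + σ₂²) / δ²
  = (1.960 + 0.842)² · (2·1.7² = 5.78) / 1²
  = 7.8512 · 5.78 / 1
  = 45.38
Design effect: 2.65 × 45.38 = 120.26.
Adjust for 89% response: 120.26 / 0.89 = 135.12.
Round up → n = 136 per group.

n = 136 per group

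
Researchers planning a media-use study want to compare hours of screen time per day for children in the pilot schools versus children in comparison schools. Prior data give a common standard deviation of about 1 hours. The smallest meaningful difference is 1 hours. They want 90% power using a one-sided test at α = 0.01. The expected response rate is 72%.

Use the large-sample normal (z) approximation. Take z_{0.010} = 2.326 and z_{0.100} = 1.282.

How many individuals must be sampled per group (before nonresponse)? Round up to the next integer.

n = (z_α + z_β)² · (σ₁² + σ₂²) / δ²
  = (2.326 + 1.282)² · (2·1² = 2) / 1²
  = 13.0177 · 2 / 1
  = 26.04
Adjust for 72% response: 26.04 / 0.72 = 36.16.
Round up → n = 37 per group.

n = 37 per group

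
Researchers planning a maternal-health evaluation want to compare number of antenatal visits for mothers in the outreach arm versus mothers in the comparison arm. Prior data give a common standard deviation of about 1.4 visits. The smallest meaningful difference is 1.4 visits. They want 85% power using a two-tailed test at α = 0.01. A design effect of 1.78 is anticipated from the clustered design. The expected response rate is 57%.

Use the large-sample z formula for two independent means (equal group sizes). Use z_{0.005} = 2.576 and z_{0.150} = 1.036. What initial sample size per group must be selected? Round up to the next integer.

n = (z_{α/2} + z_β)² · (σ₁² + σ₂²) / δ²
  = (2.576 + 1.036)² · (2·1.4² = 3.92) / 1.4²
  = 13.0465 · 3.92 / 1.96
  = 26.09
Design effect: 1.78 × 26.09 = 46.45.
Adjust for 57% response: 46.45 / 0.57 = 81.48.
Round up → n = 82 per group.

n = 82 per group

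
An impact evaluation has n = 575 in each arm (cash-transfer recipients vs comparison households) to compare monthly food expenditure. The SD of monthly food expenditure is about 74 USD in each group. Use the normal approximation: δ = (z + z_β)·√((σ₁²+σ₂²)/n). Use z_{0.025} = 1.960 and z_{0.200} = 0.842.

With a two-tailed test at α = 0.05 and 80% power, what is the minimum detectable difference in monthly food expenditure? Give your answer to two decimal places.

δ = (z_{α/2} + z_β) · √((σ₁²+σ₂²)/n)
  = (1.960 + 0.842) · √(10952/575)
  = 2.802 · √19.047
  = 2.802 · 4.3643
  = 12.2287

Minimum detectable difference ≈ 12.23 USD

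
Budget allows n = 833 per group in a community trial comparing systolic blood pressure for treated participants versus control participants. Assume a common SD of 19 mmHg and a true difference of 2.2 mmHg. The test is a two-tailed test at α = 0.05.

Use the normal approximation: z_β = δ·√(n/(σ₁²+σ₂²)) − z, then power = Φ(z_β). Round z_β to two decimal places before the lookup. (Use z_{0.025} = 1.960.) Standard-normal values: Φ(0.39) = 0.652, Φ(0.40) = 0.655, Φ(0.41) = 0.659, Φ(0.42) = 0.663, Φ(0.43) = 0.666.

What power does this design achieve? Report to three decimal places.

Power ≈ 0.655

z_β = δ·√(n/(σ₁²+σ₂²)) − z_{α/2}
    = 2.2 · √(833/722) − 1.960
    = 2.2 · 1.07412 − 1.960
    = 2.3631 − 1.960 = 0.4031 → 0.40
Power = Φ(0.40) = 0.655.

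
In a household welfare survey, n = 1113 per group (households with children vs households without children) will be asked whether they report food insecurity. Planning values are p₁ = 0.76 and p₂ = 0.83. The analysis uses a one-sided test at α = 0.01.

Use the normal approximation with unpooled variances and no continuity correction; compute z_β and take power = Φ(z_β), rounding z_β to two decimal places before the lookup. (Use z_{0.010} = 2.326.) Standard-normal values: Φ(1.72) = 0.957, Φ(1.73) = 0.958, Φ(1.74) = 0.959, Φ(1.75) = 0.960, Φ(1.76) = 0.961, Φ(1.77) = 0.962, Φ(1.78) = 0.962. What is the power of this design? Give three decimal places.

z_β = |p₁−p₂|·√(n/[p₁q₁+p₂q₂]) − z_α
    = 0.07 · √(1113/0.3235) − 2.326
    = 0.07 · 58.6557 − 2.326
    = 4.1059 − 2.326 = 1.7799 → 1.78
Power = Φ(1.78) = 0.962.

Power ≈ 0.962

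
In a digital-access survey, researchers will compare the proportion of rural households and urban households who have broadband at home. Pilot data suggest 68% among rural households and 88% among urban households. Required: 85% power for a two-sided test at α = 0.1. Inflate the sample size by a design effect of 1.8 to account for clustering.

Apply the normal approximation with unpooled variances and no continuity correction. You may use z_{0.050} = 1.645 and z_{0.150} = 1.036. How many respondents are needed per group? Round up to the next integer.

n = (z_{α/2} + z_β)² · [p₁(1−p₁) + p₂(1−p₂)] / (p₁ − p₂)²
  = (1.645 + 1.036)² · (0.68·0.32 + 0.88·0.12) / (-0.20)²
  = (2.681)² · (0.2176 + 0.1056) / 0.0400
  = 7.1878 · 0.3232 / 0.0400
  = 58.08
Design effect: 1.8 × 58.08 = 104.54.
Round up → n = 105 per group.

n = 105 per group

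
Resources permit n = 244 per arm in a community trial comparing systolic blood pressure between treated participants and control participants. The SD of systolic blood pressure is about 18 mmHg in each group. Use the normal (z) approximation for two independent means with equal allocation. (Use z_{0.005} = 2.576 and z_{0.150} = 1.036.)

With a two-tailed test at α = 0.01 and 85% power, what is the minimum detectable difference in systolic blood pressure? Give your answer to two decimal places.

Minimum detectable difference ≈ 5.89 mmHg

δ = (z_{α/2} + z_β) · √((σ₁²+σ₂²)/n)
  = (2.576 + 1.036) · √(648/244)
  = 3.612 · √2.6557
  = 3.612 · 1.6296
  = 5.8863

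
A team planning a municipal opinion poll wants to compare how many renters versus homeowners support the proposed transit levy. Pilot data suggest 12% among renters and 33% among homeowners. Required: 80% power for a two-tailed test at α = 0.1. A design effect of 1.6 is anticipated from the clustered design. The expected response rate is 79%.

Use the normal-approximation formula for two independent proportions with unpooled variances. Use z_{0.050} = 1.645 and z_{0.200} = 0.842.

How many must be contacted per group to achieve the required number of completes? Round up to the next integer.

n = 93 per group

n = (z_{α/2} + z_β)² · [p₁(1−p₁) + p₂(1−p₂)] / (p₁ − p₂)²
  = (1.645 + 0.842)² · (0.12·0.88 + 0.33·0.67) / (-0.21)²
  = (2.487)² · (0.1056 + 0.2211) / 0.0441
  = 6.1852 · 0.3267 / 0.0441
  = 45.82
Design effect: 1.6 × 45.82 = 73.31.
Adjust for 79% response: 73.31 / 0.79 = 92.80.
Round up → n = 93 per group.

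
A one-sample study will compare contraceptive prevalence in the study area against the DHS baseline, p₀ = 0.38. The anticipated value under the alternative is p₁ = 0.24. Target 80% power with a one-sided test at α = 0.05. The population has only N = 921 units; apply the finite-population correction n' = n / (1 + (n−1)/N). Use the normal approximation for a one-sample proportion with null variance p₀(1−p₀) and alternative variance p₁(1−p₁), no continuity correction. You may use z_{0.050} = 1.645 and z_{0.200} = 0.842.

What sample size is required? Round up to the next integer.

n = 64

n = [z_α·√(p₀q₀) + z_β·√(p₁q₁)]² / (p₁ − p₀)²
  = [1.645·√(0.38·0.62) + 0.842·√(0.24·0.76)]² / (-0.14)²
  = [1.645·0.4854 + 0.842·0.4271]² / 0.0196
  = [1.1581]² / 0.0196
  = 68.42
Finite-population correction (N = 921): 68.42 / (1 + (68.42 − 1)/921) = 63.76.
Round up → n = 64.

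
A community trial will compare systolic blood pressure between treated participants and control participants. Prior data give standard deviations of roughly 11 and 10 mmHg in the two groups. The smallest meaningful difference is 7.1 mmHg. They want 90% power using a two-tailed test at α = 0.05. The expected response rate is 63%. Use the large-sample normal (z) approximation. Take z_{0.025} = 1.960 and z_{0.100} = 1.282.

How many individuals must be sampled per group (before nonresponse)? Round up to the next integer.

n = 74 per group

n = (z_{α/2} + z_β)² · (σ₁² + σ₂²) / δ²
  = (1.960 + 1.282)² · (11² + 10² = 221) / 7.1²
  = 10.5106 · 221 / 50.41
  = 46.08
Adjust for 63% response: 46.08 / 0.63 = 73.14.
Round up → n = 74 per group.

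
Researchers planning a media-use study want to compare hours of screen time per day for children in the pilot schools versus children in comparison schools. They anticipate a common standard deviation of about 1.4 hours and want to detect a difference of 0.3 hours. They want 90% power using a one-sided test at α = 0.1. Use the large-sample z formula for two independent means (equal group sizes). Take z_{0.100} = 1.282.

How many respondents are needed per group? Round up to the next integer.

n = 287 per group

n = (z_α + z_β)² · (σ₁² + σ₂²) / δ²
  = (1.282 + 1.282)² · (2·1.4² = 3.92) / 0.3²
  = 6.5741 · 3.92 / 0.09
  = 286.34
Round up → n = 287 per group.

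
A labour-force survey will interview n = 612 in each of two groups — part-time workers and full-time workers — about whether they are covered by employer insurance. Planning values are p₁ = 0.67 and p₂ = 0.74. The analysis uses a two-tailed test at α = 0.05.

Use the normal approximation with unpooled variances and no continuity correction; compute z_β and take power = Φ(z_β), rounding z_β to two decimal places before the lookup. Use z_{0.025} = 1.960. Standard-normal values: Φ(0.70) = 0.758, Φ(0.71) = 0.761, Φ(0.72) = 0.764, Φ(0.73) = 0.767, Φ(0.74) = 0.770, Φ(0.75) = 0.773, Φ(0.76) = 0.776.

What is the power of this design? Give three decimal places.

Power ≈ 0.767

z_β = |p₁−p₂|·√(n/[p₁q₁+p₂q₂]) − z_{α/2}
    = 0.07 · √(612/0.4135) − 1.960
    = 0.07 · 38.4714 − 1.960
    = 2.6930 − 1.960 = 0.7330 → 0.73
Power = Φ(0.73) = 0.767.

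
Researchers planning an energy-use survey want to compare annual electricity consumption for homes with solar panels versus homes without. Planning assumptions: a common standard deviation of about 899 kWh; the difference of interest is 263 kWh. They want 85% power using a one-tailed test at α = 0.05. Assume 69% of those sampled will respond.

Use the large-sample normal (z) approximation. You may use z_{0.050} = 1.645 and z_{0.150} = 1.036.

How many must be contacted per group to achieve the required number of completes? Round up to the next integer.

n = 244 per group

n = (z_α + z_β)² · (σ₁² + σ₂²) / δ²
  = (1.645 + 1.036)² · (2·899² = 1616402) / 263²
  = 7.1878 · 1616402 / 69169
  = 167.97
Adjust for 69% response: 167.97 / 0.69 = 243.43.
Round up → n = 244 per group.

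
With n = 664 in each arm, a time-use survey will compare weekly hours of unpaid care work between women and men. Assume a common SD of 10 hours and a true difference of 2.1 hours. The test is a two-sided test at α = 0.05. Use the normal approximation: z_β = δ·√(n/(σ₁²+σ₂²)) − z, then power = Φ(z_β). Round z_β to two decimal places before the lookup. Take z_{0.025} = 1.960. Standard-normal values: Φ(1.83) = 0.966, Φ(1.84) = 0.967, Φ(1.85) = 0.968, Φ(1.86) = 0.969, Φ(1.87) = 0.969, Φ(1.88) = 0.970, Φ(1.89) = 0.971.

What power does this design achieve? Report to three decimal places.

z_β = δ·√(n/(σ₁²+σ₂²)) − z_{α/2}
    = 2.1 · √(664/200) − 1.960
    = 2.1 · 1.82209 − 1.960
    = 3.8264 − 1.960 = 1.8664 → 1.87
Power = Φ(1.87) = 0.969.

Power ≈ 0.969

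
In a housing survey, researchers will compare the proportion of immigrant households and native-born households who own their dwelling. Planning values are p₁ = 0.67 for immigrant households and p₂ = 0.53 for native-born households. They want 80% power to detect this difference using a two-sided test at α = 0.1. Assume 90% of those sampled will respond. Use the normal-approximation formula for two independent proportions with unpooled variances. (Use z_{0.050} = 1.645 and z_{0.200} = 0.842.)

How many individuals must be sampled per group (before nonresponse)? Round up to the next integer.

n = (z_{α/2} + z_β)² · [p₁(1−p₁) + p₂(1−p₂)] / (p₁ − p₂)²
  = (1.645 + 0.842)² · (0.67·0.33 + 0.53·0.47) / (0.14)²
  = (2.487)² · (0.2211 + 0.2491) / 0.0196
  = 6.1852 · 0.4702 / 0.0196
  = 148.38
Adjust for 90% response: 148.38 / 0.90 = 164.87.
Round up → n = 165 per group.

n = 165 per group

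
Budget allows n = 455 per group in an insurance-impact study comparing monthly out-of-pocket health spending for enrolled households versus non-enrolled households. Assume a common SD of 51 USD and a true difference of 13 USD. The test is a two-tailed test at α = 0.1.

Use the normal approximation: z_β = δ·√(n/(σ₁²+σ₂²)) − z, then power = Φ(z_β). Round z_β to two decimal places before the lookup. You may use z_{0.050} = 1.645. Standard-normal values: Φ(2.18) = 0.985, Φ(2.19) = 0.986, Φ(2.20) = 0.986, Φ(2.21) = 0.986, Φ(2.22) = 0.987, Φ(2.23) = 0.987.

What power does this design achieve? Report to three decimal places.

z_β = δ·√(n/(σ₁²+σ₂²)) − z_{α/2}
    = 13 · √(455/5202) − 1.645
    = 13 · 0.29575 − 1.645
    = 3.8447 − 1.645 = 2.1997 → 2.20
Power = Φ(2.20) = 0.986.

Power ≈ 0.986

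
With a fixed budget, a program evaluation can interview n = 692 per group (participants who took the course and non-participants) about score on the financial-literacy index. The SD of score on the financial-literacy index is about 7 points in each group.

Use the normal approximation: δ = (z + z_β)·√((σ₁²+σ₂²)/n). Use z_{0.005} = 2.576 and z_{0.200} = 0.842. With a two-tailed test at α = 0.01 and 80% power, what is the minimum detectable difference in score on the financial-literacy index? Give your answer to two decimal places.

Minimum detectable difference ≈ 1.29 points

δ = (z_{α/2} + z_β) · √((σ₁²+σ₂²)/n)
  = (2.576 + 0.842) · √(98/692)
  = 3.418 · √0.14162
  = 3.418 · 0.3763
  = 1.2863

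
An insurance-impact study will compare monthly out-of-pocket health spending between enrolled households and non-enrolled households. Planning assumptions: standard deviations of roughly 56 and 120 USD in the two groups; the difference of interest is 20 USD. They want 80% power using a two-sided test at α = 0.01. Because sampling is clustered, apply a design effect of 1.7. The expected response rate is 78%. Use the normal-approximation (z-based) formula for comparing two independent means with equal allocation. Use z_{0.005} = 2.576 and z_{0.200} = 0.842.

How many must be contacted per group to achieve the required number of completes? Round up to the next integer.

n = 1117 per group

n = (z_{α/2} + z_β)² · (σ₁² + σ₂²) / δ²
  = (2.576 + 0.842)² · (56² + 120² = 17536) / 20²
  = 11.6827 · 17536 / 400
  = 512.17
Design effect: 1.7 × 512.17 = 870.69.
Adjust for 78% response: 870.69 / 0.78 = 1116.27.
Round up → n = 1117 per group.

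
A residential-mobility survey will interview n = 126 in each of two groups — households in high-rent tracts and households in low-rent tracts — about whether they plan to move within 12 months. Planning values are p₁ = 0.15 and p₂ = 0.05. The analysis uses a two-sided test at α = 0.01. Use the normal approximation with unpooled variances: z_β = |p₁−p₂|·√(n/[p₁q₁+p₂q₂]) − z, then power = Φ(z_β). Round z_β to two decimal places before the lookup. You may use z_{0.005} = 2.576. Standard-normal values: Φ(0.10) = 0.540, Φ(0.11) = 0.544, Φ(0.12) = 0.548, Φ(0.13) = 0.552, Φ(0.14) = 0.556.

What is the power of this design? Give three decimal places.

z_β = |p₁−p₂|·√(n/[p₁q₁+p₂q₂]) − z_{α/2}
    = 0.10 · √(126/0.1750) − 2.576
    = 0.10 · 26.8328 − 2.576
    = 2.6833 − 2.576 = 0.1073 → 0.11
Power = Φ(0.11) = 0.544.

Power ≈ 0.544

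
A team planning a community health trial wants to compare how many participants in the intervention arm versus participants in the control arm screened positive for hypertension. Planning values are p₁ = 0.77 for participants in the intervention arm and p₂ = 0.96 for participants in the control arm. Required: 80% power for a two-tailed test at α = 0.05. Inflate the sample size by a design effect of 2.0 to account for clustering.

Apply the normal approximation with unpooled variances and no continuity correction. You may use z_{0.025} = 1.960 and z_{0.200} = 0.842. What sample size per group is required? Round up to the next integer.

n = 94 per group

n = (z_{α/2} + z_β)² · [p₁(1−p₁) + p₂(1−p₂)] / (p₁ − p₂)²
  = (1.960 + 0.842)² · (0.77·0.23 + 0.96·0.04) / (-0.19)²
  = (2.802)² · (0.1771 + 0.0384) / 0.0361
  = 7.8512 · 0.2155 / 0.0361
  = 46.87
Design effect: 2.0 × 46.87 = 93.74.
Round up → n = 94 per group.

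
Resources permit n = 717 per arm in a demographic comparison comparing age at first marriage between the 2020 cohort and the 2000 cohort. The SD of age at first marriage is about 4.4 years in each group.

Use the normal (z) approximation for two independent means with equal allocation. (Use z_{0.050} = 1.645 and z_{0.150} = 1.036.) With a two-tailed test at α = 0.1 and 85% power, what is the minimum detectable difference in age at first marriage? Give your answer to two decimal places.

Minimum detectable difference ≈ 0.62 years

δ = (z_{α/2} + z_β) · √((σ₁²+σ₂²)/n)
  = (1.645 + 1.036) · √(38.72/717)
  = 2.681 · √0.054
  = 2.681 · 0.2324
  = 0.6230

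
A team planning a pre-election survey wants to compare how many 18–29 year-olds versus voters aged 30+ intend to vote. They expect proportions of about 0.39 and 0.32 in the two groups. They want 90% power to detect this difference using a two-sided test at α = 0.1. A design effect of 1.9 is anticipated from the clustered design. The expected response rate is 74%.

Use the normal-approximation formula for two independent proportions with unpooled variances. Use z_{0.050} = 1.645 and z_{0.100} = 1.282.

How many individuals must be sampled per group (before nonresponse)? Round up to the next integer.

n = 2045 per group

n = (z_{α/2} + z_β)² · [p₁(1−p₁) + p₂(1−p₂)] / (p₁ − p₂)²
  = (1.645 + 1.282)² · (0.39·0.61 + 0.32·0.68) / (0.07)²
  = (2.927)² · (0.2379 + 0.2176) / 0.0049
  = 8.5673 · 0.4555 / 0.0049
  = 796.41
Design effect: 1.9 × 796.41 = 1513.18.
Adjust for 74% response: 1513.18 / 0.74 = 2044.84.
Round up → n = 2045 per group.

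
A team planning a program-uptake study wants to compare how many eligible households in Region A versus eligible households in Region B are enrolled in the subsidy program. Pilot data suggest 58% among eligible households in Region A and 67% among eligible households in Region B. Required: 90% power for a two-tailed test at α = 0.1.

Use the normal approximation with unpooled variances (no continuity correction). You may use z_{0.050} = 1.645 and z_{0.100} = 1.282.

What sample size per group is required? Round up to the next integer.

n = (z_{α/2} + z_β)² · [p₁(1−p₁) + p₂(1−p₂)] / (p₁ − p₂)²
  = (1.645 + 1.282)² · (0.58·0.42 + 0.67·0.33) / (-0.09)²
  = (2.927)² · (0.2436 + 0.2211) / 0.0081
  = 8.5673 · 0.4647 / 0.0081
  = 491.51
Round up → n = 492 per group.

n = 492 per group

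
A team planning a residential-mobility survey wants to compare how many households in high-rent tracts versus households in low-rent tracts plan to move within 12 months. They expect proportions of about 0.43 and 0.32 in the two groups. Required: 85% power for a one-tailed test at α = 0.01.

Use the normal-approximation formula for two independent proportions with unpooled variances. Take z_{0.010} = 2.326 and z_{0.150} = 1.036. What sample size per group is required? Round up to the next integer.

n = (z_α + z_β)² · [p₁(1−p₁) + p₂(1−p₂)] / (p₁ − p₂)²
  = (2.326 + 1.036)² · (0.43·0.57 + 0.32·0.68) / (0.11)²
  = (3.362)² · (0.2451 + 0.2176) / 0.0121
  = 11.3030 · 0.4627 / 0.0121
  = 432.22
Round up → n = 433 per group.

n = 433 per group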